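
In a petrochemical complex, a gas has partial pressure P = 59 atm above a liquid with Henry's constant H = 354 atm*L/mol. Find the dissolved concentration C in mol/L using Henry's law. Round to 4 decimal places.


C = P / H
C = 59 / 354
C = 0.1667 mol/L


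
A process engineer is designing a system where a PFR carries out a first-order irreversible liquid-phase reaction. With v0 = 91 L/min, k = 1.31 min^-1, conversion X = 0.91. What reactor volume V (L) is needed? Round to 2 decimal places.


V = (v0/k) * ln(1/(1-X))
V = (91/1.31) * ln(1/(1-0.91))
V = 69.465649 * ln(11.111111)
V = 69.465649 * 2.407946
V = 167.27 L


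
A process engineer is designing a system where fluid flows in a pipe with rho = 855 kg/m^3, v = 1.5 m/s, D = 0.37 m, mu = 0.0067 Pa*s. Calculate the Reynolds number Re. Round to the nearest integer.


Re = rho * v * D / mu
Re = 855 * 1.5 * 0.37 / 0.0067
Re = 474.525 / 0.0067
Re = 70825


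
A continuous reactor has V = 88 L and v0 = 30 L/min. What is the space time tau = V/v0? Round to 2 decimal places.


tau = V / v0
tau = 88 / 30
tau = 2.93 min


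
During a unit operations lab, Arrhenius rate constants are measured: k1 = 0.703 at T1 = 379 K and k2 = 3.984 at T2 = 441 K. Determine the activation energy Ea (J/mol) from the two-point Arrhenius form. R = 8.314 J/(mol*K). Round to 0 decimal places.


Ea = R * ln(k2/k1) / (1/T1 - 1/T2)
ln(k2/k1) = ln(3.984/0.703) = 1.7346847
1/T1 - 1/T2 = 1/379 - 1/441 = 0.000370948731
Ea = 8.314 * 1.7346847 / 0.000370948731
Ea = 38879 J/mol


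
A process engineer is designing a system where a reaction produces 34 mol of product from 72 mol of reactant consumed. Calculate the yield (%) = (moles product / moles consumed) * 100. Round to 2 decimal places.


Yield = (moles product / moles consumed) * 100%
Yield = (34 / 72) * 100
Yield = 0.4722 * 100
Yield = 47.22%


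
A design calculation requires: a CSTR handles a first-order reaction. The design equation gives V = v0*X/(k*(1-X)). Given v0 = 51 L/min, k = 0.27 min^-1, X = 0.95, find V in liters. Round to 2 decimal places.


V = v0 * X / (k * (1 - X))
V = 51 * 0.95 / (0.27 * (1 - 0.95))
V = 48.45 / (0.27 * 0.05)
V = 48.45 / 0.0135
V = 3588.89 L


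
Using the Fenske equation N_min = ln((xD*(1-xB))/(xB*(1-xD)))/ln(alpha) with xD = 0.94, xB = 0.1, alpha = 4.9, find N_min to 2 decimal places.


N_min = ln((xD*(1-xB))/(xB*(1-xD))) / ln(alpha)
Numerator inside ln: 0.846 / 0.006 = 141.0
ln(141.0) = 4.94876
ln(alpha) = ln(4.9) = 1.589235
N_min = 4.94876 / 1.589235 = 3.11


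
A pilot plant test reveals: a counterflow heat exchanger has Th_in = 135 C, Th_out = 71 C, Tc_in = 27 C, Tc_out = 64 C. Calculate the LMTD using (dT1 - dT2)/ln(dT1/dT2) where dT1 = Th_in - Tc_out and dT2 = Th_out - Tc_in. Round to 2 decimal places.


dT1 = Th_in - Tc_out = 135 - 64 = 71
dT2 = Th_out - Tc_in = 71 - 27 = 44
LMTD = (dT1 - dT2) / ln(dT1/dT2)
LMTD = (71 - 44) / ln(71/44)
LMTD = 56.43 K


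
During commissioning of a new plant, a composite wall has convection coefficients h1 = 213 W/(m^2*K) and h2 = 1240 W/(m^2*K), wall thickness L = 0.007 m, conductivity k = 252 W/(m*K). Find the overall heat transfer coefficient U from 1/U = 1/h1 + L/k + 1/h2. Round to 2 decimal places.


1/U = 1/h1 + L/k + 1/h2
1/U = 1/213 + 0.007/252 + 1/1240
1/U = 0.0046948357 + 2.77778e-05 + 0.0008064516
1/U = 0.0055290651
U = 180.86 W/(m^2*K)


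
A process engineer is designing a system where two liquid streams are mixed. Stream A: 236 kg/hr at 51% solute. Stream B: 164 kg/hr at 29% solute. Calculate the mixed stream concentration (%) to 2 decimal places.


Mass balance on solute: F1*x1 + F2*x2 = F3*x3
F3 = F1 + F2 = 236 + 164 = 400 kg/hr
x3 = (F1*x1 + F2*x2)/F3
x3 = (236*0.51 + 164*0.29) / 400
x3 = 41.98%


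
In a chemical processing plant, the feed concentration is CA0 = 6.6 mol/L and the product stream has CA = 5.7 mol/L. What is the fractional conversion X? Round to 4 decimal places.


X = (CA0 - CA) / CA0
X = (6.6 - 5.7) / 6.6
X = 0.9 / 6.6
X = 0.1364


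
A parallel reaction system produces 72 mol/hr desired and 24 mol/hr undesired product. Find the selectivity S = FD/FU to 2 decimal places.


S = desired product rate / undesired product rate
S = 72 / 24
S = 3.00


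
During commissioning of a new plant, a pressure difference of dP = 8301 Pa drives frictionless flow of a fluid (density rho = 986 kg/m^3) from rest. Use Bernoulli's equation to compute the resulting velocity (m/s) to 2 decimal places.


v = sqrt(2*dP/rho)
v = sqrt(2*8301/986)
v = sqrt(16.837728)
v = 4.10 m/s


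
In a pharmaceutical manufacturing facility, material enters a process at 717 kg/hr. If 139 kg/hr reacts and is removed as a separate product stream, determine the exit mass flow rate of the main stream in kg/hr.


Steady-state mass balance on the main outlet: F_out = F_in - F_removed
F_out = 717 - 139
F_out = 578 kg/hr


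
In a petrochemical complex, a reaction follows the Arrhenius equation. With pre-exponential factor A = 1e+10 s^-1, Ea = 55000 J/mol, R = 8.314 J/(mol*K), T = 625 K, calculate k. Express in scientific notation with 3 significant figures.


k = A * exp(-Ea/(R*T))
k = 1e+10 * exp(-55000 / (8.314 * 625))
k = 1e+10 * exp(-10.584556)
k = 2.53e+05


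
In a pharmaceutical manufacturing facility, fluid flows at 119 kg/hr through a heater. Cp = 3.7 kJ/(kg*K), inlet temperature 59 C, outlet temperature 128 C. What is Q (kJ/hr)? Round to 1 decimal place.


Q = m_dot * Cp * (T2 - T1)
Q = 119 * 3.7 * (128 - 59)
Q = 119 * 3.7 * 69
Q = 30380.7 kJ/hr


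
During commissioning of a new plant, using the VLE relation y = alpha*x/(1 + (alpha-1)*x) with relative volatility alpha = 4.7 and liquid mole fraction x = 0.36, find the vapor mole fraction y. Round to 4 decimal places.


y = alpha*x / (1 + (alpha-1)*x)
y = 4.7*0.36 / (1 + (4.7-1)*0.36)
y = 1.692 / (1 + 1.332)
y = 1.692 / 2.332
y = 0.7256


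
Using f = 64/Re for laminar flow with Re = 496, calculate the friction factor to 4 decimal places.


f = 64 / Re
f = 64 / 496
f = 0.1290


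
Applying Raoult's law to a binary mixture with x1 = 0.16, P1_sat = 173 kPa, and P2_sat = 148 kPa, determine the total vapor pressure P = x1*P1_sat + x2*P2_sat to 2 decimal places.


P = x1*P1_sat + x2*P2_sat
x2 = 1 - x1 = 1 - 0.16 = 0.84
P = 0.16*173 + 0.84*148
P = 27.68 + 124.32
P = 152.00 kPa


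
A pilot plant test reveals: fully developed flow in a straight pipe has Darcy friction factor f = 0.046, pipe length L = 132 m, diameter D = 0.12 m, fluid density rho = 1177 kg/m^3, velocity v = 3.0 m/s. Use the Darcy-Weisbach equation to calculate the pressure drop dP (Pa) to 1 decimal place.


dP = f * (L/D) * (rho*v^2/2)
dP = 0.046 * (132/0.12) * (1177*3.0^2/2)
L/D = 1100.0
rho*v^2/2 = 1177*9.0/2 = 5296.5
dP = 0.046 * 1100.0 * 5296.5
dP = 268002.9 Pa


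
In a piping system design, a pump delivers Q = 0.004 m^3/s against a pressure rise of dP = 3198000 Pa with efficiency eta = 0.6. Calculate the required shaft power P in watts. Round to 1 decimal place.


P = Q * dP / eta
P = 0.004 * 3198000 / 0.6
P = 12792.0 / 0.6
P = 21320.0 W


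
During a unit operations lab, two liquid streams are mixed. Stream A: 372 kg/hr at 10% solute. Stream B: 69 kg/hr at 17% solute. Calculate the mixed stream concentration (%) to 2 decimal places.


Mass balance on solute: F1*x1 + F2*x2 = F3*x3
F3 = F1 + F2 = 372 + 69 = 441 kg/hr
x3 = (F1*x1 + F2*x2)/F3
x3 = (372*0.1 + 69*0.17) / 441
x3 = 11.10%


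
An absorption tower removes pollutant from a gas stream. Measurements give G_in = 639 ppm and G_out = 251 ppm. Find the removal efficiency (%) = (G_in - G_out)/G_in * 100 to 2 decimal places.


Efficiency = (G_in - G_out) / G_in * 100%
Efficiency = (639 - 251) / 639 * 100
Efficiency = 388 / 639 * 100
Efficiency = 60.72%


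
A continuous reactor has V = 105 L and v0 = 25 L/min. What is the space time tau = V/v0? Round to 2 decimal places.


tau = V / v0
tau = 105 / 25
tau = 4.20 min


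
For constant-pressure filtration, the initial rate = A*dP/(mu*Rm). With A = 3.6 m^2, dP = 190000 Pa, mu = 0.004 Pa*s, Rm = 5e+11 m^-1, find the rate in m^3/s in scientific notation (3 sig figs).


rate = A * dP / (mu * Rm)
rate = 3.6 * 190000 / (0.004 * 5e+11)
rate = 684000.0 / 2.000e+09
rate = 3.42e-04 m^3/s


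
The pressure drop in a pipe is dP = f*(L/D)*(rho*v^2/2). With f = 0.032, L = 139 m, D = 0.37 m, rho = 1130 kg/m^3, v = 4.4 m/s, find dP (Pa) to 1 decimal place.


dP = f * (L/D) * (rho*v^2/2)
dP = 0.032 * (139/0.37) * (1130*4.4^2/2)
L/D = 375.67567568
rho*v^2/2 = 1130*19.36/2 = 10938.4
dP = 0.032 * 375.67567568 * 10938.4
dP = 131497.3 Pa


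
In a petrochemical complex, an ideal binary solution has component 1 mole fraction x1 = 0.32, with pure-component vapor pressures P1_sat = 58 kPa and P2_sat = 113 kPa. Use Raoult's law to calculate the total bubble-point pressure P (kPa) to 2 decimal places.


P = x1*P1_sat + x2*P2_sat
x2 = 1 - x1 = 1 - 0.32 = 0.68
P = 0.32*58 + 0.68*113
P = 18.56 + 76.84
P = 95.40 kPa


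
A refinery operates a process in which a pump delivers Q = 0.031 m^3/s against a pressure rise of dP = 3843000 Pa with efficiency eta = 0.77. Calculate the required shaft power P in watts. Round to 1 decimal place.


P = Q * dP / eta
P = 0.031 * 3843000 / 0.77
P = 119133.0 / 0.77
P = 154718.2 W


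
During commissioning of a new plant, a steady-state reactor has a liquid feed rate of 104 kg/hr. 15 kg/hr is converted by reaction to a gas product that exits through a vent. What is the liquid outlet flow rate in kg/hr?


Steady-state mass balance on the main outlet: F_out = F_in - F_removed
F_out = 104 - 15
F_out = 89 kg/hr


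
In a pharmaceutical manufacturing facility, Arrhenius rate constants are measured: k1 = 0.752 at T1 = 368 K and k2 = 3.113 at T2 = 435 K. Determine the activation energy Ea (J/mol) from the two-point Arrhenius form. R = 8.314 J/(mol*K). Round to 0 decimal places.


Ea = R * ln(k2/k1) / (1/T1 - 1/T2)
ln(k2/k1) = ln(3.113/0.752) = 1.4206058
1/T1 - 1/T2 = 1/368 - 1/435 = 0.00041854073
Ea = 8.314 * 1.4206058 / 0.00041854073
Ea = 28219 J/mol


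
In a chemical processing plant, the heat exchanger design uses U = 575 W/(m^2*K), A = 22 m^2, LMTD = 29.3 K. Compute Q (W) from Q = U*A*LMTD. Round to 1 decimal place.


Q = U * A * LMTD
Q = 575 * 22 * 29.3
Q = 370645.0 W


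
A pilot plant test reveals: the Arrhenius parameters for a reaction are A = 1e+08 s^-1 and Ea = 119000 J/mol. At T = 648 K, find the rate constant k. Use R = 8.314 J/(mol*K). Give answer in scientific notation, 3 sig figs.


k = A * exp(-Ea/(R*T))
k = 1e+08 * exp(-119000 / (8.314 * 648))
k = 1e+08 * exp(-22.088282)
k = 2.55e-02


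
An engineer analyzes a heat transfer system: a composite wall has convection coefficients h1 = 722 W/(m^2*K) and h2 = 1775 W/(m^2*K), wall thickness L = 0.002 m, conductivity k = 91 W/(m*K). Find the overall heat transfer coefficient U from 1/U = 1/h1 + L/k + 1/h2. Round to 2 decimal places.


1/U = 1/h1 + L/k + 1/h2
1/U = 1/722 + 0.002/91 + 1/1775
1/U = 0.0013850416 + 2.1978e-05 + 0.0005633803
1/U = 0.0019703999
U = 507.51 W/(m^2*K)


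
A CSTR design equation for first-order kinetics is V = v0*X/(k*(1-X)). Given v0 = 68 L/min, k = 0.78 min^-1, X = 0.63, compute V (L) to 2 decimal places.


V = v0 * X / (k * (1 - X))
V = 68 * 0.63 / (0.78 * (1 - 0.63))
V = 42.84 / (0.78 * 0.37)
V = 42.84 / 0.2886
V = 148.44 L


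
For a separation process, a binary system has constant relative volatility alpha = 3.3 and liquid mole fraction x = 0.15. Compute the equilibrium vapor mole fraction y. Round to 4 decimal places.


y = alpha*x / (1 + (alpha-1)*x)
y = 3.3*0.15 / (1 + (3.3-1)*0.15)
y = 0.495 / (1 + 0.345)
y = 0.495 / 1.345
y = 0.3680


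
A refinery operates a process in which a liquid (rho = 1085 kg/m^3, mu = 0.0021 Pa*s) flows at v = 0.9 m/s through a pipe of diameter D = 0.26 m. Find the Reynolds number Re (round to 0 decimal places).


Re = rho * v * D / mu
Re = 1085 * 0.9 * 0.26 / 0.0021
Re = 253.89 / 0.0021
Re = 120900


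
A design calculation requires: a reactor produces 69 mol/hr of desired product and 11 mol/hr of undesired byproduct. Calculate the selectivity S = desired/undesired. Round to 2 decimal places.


S = desired product rate / undesired product rate
S = 69 / 11
S = 6.27


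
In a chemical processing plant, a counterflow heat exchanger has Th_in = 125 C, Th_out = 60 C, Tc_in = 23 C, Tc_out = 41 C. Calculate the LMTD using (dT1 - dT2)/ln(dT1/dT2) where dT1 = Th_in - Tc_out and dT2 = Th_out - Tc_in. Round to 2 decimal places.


dT1 = Th_in - Tc_out = 125 - 41 = 84
dT2 = Th_out - Tc_in = 60 - 23 = 37
LMTD = (dT1 - dT2) / ln(dT1/dT2)
LMTD = (84 - 37) / ln(84/37)
LMTD = 57.32 K


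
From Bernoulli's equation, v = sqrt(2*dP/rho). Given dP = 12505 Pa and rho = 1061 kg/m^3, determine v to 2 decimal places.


v = sqrt(2*dP/rho)
v = sqrt(2*12505/1061)
v = sqrt(23.572102)
v = 4.86 m/s


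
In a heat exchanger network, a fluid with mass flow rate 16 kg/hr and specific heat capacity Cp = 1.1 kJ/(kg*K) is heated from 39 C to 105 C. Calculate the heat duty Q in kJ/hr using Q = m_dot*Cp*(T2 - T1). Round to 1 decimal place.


Q = m_dot * Cp * (T2 - T1)
Q = 16 * 1.1 * (105 - 39)
Q = 16 * 1.1 * 66
Q = 1161.6 kJ/hr


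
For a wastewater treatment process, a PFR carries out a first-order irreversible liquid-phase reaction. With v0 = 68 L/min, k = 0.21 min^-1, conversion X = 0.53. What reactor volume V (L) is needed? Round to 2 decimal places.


V = (v0/k) * ln(1/(1-X))
V = (68/0.21) * ln(1/(1-0.53))
V = 323.809524 * ln(2.12766)
V = 323.809524 * 0.755023
V = 244.48 L


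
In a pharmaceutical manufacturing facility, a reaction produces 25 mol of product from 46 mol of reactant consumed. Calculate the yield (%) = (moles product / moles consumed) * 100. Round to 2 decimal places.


Yield = (moles product / moles consumed) * 100%
Yield = (25 / 46) * 100
Yield = 0.5435 * 100
Yield = 54.35%


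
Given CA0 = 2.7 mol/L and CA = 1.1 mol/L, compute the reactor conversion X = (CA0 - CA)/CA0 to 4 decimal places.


X = (CA0 - CA) / CA0
X = (2.7 - 1.1) / 2.7
X = 1.6 / 2.7
X = 0.5926


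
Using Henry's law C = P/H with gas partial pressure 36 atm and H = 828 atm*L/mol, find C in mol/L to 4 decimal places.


C = P / H
C = 36 / 828
C = 0.0435 mol/L


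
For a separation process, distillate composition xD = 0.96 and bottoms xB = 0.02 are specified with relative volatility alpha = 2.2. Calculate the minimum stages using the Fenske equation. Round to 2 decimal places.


N_min = ln((xD*(1-xB))/(xB*(1-xD))) / ln(alpha)
Numerator inside ln: 0.9408 / 0.0008 = 1176.0
ln(1176.0) = 7.069874
ln(alpha) = ln(2.2) = 0.788457
N_min = 7.069874 / 0.788457 = 8.97


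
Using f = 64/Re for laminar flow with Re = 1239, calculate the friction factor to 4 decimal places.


f = 64 / Re
f = 64 / 1239
f = 0.0517


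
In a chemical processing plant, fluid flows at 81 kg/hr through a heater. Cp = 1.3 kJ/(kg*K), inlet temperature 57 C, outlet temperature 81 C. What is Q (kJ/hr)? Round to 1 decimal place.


Q = m_dot * Cp * (T2 - T1)
Q = 81 * 1.3 * (81 - 57)
Q = 81 * 1.3 * 24
Q = 2527.2 kJ/hr


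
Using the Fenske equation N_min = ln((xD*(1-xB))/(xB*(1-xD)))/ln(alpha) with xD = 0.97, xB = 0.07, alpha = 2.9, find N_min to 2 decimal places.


N_min = ln((xD*(1-xB))/(xB*(1-xD))) / ln(alpha)
Numerator inside ln: 0.9021 / 0.0021 = 429.571429
ln(429.571429) = 6.062788
ln(alpha) = ln(2.9) = 1.064711
N_min = 6.062788 / 1.064711 = 5.69


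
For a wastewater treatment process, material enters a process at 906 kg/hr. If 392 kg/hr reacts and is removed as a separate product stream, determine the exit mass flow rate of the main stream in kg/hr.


Steady-state mass balance on the main outlet: F_out = F_in - F_removed
F_out = 906 - 392
F_out = 514 kg/hr


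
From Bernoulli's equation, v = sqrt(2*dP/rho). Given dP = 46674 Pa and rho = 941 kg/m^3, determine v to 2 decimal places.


v = sqrt(2*dP/rho)
v = sqrt(2*46674/941)
v = sqrt(99.20085)
v = 9.96 m/s


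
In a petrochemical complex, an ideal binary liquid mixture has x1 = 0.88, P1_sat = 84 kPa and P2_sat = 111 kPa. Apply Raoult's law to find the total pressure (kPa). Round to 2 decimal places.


P = x1*P1_sat + x2*P2_sat
x2 = 1 - x1 = 1 - 0.88 = 0.12
P = 0.88*84 + 0.12*111
P = 73.92 + 13.32
P = 87.24 kPa


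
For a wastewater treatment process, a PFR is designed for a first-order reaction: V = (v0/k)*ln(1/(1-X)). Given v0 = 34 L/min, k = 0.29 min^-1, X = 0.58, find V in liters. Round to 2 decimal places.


V = (v0/k) * ln(1/(1-X))
V = (34/0.29) * ln(1/(1-0.58))
V = 117.241379 * ln(2.380952)
V = 117.241379 * 0.8675
V = 101.71 L


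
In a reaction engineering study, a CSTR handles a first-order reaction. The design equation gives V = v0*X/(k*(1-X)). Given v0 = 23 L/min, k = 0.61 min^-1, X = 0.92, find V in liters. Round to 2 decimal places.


V = v0 * X / (k * (1 - X))
V = 23 * 0.92 / (0.61 * (1 - 0.92))
V = 21.16 / (0.61 * 0.08)
V = 21.16 / 0.0488
V = 433.61 L


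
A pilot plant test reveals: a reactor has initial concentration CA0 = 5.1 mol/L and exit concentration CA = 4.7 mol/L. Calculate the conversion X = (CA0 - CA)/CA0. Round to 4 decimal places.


X = (CA0 - CA) / CA0
X = (5.1 - 4.7) / 5.1
X = 0.4 / 5.1
X = 0.0784


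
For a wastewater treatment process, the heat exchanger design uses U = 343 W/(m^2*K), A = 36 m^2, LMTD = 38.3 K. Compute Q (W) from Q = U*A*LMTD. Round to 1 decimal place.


Q = U * A * LMTD
Q = 343 * 36 * 38.3
Q = 472928.4 W


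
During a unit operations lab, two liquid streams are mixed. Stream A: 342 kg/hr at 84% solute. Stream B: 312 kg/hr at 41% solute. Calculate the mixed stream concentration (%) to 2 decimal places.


Mass balance on solute: F1*x1 + F2*x2 = F3*x3
F3 = F1 + F2 = 342 + 312 = 654 kg/hr
x3 = (F1*x1 + F2*x2)/F3
x3 = (342*0.84 + 312*0.41) / 654
x3 = 63.49%


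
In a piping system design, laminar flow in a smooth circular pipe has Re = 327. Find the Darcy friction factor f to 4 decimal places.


f = 64 / Re
f = 64 / 327
f = 0.1957


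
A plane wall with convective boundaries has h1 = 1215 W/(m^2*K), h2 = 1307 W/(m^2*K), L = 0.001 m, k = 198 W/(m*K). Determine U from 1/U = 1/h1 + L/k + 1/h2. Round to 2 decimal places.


1/U = 1/h1 + L/k + 1/h2
1/U = 1/1215 + 0.001/198 + 1/1307
1/U = 0.0008230453 + 5.0505e-06 + 0.0007651109
1/U = 0.0015932067
U = 627.66 W/(m^2*K)


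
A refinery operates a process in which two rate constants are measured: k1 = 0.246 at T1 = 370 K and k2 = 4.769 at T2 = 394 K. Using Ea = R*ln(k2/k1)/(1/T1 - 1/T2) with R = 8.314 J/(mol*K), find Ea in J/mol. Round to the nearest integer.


Ea = R * ln(k2/k1) / (1/T1 - 1/T2)
ln(k2/k1) = ln(4.769/0.246) = 2.9645604
1/T1 - 1/T2 = 1/370 - 1/394 = 0.000164631637
Ea = 8.314 * 2.9645604 / 0.000164631637
Ea = 149712 J/mol


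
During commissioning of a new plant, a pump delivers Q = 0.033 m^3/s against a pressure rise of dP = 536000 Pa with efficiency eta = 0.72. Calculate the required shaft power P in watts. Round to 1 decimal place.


P = Q * dP / eta
P = 0.033 * 536000 / 0.72
P = 17688.0 / 0.72
P = 24566.7 W


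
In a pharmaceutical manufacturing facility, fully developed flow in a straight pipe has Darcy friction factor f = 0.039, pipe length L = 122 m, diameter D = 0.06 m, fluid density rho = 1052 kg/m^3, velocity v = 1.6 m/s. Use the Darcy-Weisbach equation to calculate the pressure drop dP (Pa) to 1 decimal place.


dP = f * (L/D) * (rho*v^2/2)
dP = 0.039 * (122/0.06) * (1052*1.6^2/2)
L/D = 2033.33333333
rho*v^2/2 = 1052*2.56/2 = 1346.56
dP = 0.039 * 2033.33333333 * 1346.56
dP = 106782.2 Pa


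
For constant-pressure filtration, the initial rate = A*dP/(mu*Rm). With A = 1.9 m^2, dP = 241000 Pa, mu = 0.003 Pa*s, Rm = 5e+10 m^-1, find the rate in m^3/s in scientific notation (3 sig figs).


rate = A * dP / (mu * Rm)
rate = 1.9 * 241000 / (0.003 * 5e+10)
rate = 457900.0 / 1.500e+08
rate = 3.05e-03 m^3/s


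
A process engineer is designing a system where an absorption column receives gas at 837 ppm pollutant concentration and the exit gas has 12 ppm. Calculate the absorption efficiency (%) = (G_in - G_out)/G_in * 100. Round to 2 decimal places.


Efficiency = (G_in - G_out) / G_in * 100%
Efficiency = (837 - 12) / 837 * 100
Efficiency = 825 / 837 * 100
Efficiency = 98.57%


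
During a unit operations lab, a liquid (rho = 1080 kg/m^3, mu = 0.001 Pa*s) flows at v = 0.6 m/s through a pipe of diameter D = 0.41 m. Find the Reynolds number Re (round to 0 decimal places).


Re = rho * v * D / mu
Re = 1080 * 0.6 * 0.41 / 0.001
Re = 265.68 / 0.001
Re = 265680


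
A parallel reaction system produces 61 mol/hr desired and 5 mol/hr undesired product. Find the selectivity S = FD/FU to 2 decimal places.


S = desired product rate / undesired product rate
S = 61 / 5
S = 12.20


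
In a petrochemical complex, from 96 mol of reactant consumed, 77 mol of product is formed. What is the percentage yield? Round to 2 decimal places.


Yield = (moles product / moles consumed) * 100%
Yield = (77 / 96) * 100
Yield = 0.8021 * 100
Yield = 80.21%


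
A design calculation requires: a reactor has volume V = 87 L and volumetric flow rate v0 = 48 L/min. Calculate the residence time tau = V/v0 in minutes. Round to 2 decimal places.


tau = V / v0
tau = 87 / 48
tau = 1.81 min


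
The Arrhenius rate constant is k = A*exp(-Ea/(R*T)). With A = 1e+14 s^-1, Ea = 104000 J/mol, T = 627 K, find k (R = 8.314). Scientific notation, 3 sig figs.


k = A * exp(-Ea/(R*T))
k = 1e+14 * exp(-104000 / (8.314 * 627))
k = 1e+14 * exp(-19.950592)
k = 2.17e+05


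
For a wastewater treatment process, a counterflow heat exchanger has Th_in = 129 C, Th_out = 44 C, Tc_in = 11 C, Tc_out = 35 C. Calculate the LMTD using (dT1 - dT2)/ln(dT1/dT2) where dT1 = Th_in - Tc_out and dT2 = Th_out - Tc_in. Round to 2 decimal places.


dT1 = Th_in - Tc_out = 129 - 35 = 94
dT2 = Th_out - Tc_in = 44 - 11 = 33
LMTD = (dT1 - dT2) / ln(dT1/dT2)
LMTD = (94 - 33) / ln(94/33)
LMTD = 58.27 K


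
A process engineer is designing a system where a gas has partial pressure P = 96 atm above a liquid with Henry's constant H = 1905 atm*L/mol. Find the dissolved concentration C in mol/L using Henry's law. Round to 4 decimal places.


C = P / H
C = 96 / 1905
C = 0.0504 mol/L


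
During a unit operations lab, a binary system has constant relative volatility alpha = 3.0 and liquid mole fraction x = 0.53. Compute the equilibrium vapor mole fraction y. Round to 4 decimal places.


y = alpha*x / (1 + (alpha-1)*x)
y = 3.0*0.53 / (1 + (3.0-1)*0.53)
y = 1.59 / (1 + 1.06)
y = 1.59 / 2.06
y = 0.7718


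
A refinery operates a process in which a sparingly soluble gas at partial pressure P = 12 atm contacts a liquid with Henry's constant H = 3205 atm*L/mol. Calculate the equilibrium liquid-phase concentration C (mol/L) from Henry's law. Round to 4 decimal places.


C = P / H
C = 12 / 3205
C = 0.0037 mol/L


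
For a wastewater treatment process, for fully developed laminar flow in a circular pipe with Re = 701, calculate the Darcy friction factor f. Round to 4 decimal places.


f = 64 / Re
f = 64 / 701
f = 0.0913


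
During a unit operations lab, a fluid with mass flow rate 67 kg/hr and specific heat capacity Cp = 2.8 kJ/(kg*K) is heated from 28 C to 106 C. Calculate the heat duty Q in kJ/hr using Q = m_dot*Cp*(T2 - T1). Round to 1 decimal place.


Q = m_dot * Cp * (T2 - T1)
Q = 67 * 2.8 * (106 - 28)
Q = 67 * 2.8 * 78
Q = 14632.8 kJ/hr


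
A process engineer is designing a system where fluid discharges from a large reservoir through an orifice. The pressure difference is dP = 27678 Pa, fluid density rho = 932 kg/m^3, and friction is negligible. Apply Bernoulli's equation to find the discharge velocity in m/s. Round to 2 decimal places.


v = sqrt(2*dP/rho)
v = sqrt(2*27678/932)
v = sqrt(59.39485)
v = 7.71 m/s


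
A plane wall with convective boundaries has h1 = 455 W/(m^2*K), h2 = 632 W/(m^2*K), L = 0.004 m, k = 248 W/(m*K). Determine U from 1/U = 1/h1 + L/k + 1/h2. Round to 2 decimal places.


1/U = 1/h1 + L/k + 1/h2
1/U = 1/455 + 0.004/248 + 1/632
1/U = 0.0021978022 + 1.6129e-05 + 0.0015822785
1/U = 0.0037962097
U = 263.42 W/(m^2*K)


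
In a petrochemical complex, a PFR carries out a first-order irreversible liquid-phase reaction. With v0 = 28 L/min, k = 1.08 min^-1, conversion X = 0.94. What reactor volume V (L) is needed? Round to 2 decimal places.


V = (v0/k) * ln(1/(1-X))
V = (28/1.08) * ln(1/(1-0.94))
V = 25.925926 * ln(16.666667)
V = 25.925926 * 2.813411
V = 72.94 L


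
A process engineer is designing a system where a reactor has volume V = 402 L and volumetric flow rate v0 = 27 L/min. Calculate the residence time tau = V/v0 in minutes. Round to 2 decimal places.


tau = V / v0
tau = 402 / 27
tau = 14.89 min


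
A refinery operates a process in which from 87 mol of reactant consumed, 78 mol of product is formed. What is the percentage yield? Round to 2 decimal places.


Yield = (moles product / moles consumed) * 100%
Yield = (78 / 87) * 100
Yield = 0.8966 * 100
Yield = 89.66%


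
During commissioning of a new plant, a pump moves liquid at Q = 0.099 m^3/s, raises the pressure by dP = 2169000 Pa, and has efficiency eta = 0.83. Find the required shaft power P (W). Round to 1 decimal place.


P = Q * dP / eta
P = 0.099 * 2169000 / 0.83
P = 214731.0 / 0.83
P = 258712.0 W


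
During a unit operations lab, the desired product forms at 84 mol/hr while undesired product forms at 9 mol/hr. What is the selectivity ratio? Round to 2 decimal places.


S = desired product rate / undesired product rate
S = 84 / 9
S = 9.33


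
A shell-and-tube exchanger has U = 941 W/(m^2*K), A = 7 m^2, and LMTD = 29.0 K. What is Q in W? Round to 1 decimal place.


Q = U * A * LMTD
Q = 941 * 7 * 29.0
Q = 191023.0 W


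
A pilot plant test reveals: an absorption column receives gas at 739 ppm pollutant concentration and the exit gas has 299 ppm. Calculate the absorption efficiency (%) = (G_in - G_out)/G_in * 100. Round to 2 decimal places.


Efficiency = (G_in - G_out) / G_in * 100%
Efficiency = (739 - 299) / 739 * 100
Efficiency = 440 / 739 * 100
Efficiency = 59.54%


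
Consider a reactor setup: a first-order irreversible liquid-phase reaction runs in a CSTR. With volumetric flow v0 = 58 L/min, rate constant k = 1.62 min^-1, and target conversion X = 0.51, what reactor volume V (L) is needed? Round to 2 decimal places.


V = v0 * X / (k * (1 - X))
V = 58 * 0.51 / (1.62 * (1 - 0.51))
V = 29.58 / (1.62 * 0.49)
V = 29.58 / 0.7938
V = 37.26 L


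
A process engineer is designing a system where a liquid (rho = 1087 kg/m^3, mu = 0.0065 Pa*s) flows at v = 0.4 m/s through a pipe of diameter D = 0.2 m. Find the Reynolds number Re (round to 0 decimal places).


Re = rho * v * D / mu
Re = 1087 * 0.4 * 0.2 / 0.0065
Re = 86.96 / 0.0065
Re = 13378


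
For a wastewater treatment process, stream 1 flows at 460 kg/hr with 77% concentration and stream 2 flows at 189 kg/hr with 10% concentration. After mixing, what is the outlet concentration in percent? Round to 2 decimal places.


Mass balance on solute: F1*x1 + F2*x2 = F3*x3
F3 = F1 + F2 = 460 + 189 = 649 kg/hr
x3 = (F1*x1 + F2*x2)/F3
x3 = (460*0.77 + 189*0.1) / 649
x3 = 57.49%


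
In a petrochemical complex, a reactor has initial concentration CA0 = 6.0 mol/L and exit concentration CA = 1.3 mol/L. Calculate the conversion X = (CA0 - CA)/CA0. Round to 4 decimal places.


X = (CA0 - CA) / CA0
X = (6.0 - 1.3) / 6.0
X = 4.7 / 6.0
X = 0.7833


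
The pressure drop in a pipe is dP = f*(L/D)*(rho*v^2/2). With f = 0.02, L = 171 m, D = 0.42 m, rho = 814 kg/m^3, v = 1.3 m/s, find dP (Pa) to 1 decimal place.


dP = f * (L/D) * (rho*v^2/2)
dP = 0.02 * (171/0.42) * (814*1.3^2/2)
L/D = 407.14285714
rho*v^2/2 = 814*1.69/2 = 687.83
dP = 0.02 * 407.14285714 * 687.83
dP = 5600.9 Pa


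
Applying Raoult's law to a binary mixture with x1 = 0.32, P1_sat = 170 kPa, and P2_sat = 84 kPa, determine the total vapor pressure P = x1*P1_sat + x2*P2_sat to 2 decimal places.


P = x1*P1_sat + x2*P2_sat
x2 = 1 - x1 = 1 - 0.32 = 0.68
P = 0.32*170 + 0.68*84
P = 54.4 + 57.12
P = 111.52 kPa


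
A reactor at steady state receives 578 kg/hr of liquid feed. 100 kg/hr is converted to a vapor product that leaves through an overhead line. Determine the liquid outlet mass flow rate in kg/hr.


Steady-state mass balance on the main outlet: F_out = F_in - F_removed
F_out = 578 - 100
F_out = 478 kg/hr


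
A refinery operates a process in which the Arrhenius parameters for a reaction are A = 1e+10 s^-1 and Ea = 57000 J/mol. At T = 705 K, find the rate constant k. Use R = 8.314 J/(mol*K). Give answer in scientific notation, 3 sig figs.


k = A * exp(-Ea/(R*T))
k = 1e+10 * exp(-57000 / (8.314 * 705))
k = 1e+10 * exp(-9.724689)
k = 5.98e+05


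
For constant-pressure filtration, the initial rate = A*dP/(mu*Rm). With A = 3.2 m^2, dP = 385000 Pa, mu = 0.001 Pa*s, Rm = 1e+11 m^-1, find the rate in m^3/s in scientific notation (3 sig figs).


rate = A * dP / (mu * Rm)
rate = 3.2 * 385000 / (0.001 * 1e+11)
rate = 1232000.0 / 1.000e+08
rate = 1.23e-02 m^3/s


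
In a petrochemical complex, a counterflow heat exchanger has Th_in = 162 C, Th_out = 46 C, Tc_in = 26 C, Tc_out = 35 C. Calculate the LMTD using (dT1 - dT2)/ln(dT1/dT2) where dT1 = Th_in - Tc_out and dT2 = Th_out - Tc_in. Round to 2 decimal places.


dT1 = Th_in - Tc_out = 162 - 35 = 127
dT2 = Th_out - Tc_in = 46 - 26 = 20
LMTD = (dT1 - dT2) / ln(dT1/dT2)
LMTD = (127 - 20) / ln(127/20)
LMTD = 57.89 K


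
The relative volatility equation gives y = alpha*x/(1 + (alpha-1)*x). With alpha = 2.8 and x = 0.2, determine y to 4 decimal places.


y = alpha*x / (1 + (alpha-1)*x)
y = 2.8*0.2 / (1 + (2.8-1)*0.2)
y = 0.56 / (1 + 0.36)
y = 0.56 / 1.36
y = 0.4118


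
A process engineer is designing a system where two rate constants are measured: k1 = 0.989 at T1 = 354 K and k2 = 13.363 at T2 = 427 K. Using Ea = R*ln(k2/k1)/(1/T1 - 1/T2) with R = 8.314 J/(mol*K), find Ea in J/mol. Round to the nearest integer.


Ea = R * ln(k2/k1) / (1/T1 - 1/T2)
ln(k2/k1) = ln(13.363/0.989) = 2.6035506
1/T1 - 1/T2 = 1/354 - 1/427 = 0.000482938382
Ea = 8.314 * 2.6035506 / 0.000482938382
Ea = 44821 J/mol


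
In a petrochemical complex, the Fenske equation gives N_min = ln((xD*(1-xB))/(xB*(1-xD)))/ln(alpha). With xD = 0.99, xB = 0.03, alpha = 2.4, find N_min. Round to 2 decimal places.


N_min = ln((xD*(1-xB))/(xB*(1-xD))) / ln(alpha)
Numerator inside ln: 0.9603 / 0.0003 = 3201.0
ln(3201.0) = 8.071219
ln(alpha) = ln(2.4) = 0.875469
N_min = 8.071219 / 0.875469 = 9.22


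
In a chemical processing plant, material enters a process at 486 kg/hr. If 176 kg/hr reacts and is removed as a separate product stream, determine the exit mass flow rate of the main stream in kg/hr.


Steady-state mass balance on the main outlet: F_out = F_in - F_removed
F_out = 486 - 176
F_out = 310 kg/hr


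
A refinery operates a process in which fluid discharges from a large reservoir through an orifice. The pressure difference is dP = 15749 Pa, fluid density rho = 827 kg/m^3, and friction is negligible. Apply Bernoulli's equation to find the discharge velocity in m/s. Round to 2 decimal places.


v = sqrt(2*dP/rho)
v = sqrt(2*15749/827)
v = sqrt(38.087062)
v = 6.17 m/s


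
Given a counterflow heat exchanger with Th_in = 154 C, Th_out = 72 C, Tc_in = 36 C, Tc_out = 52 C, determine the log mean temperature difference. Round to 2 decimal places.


dT1 = Th_in - Tc_out = 154 - 52 = 102
dT2 = Th_out - Tc_in = 72 - 36 = 36
LMTD = (dT1 - dT2) / ln(dT1/dT2)
LMTD = (102 - 36) / ln(102/36)
LMTD = 63.37 K


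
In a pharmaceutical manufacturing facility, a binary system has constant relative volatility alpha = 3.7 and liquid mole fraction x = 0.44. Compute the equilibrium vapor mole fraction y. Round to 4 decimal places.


y = alpha*x / (1 + (alpha-1)*x)
y = 3.7*0.44 / (1 + (3.7-1)*0.44)
y = 1.628 / (1 + 1.188)
y = 1.628 / 2.188
y = 0.7441


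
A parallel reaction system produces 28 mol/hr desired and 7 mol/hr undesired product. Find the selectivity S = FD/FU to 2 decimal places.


S = desired product rate / undesired product rate
S = 28 / 7
S = 4.00


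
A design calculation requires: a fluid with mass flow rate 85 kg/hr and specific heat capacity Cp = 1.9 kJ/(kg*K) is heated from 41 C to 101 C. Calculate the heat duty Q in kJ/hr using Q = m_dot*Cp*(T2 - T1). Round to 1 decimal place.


Q = m_dot * Cp * (T2 - T1)
Q = 85 * 1.9 * (101 - 41)
Q = 85 * 1.9 * 60
Q = 9690.0 kJ/hr


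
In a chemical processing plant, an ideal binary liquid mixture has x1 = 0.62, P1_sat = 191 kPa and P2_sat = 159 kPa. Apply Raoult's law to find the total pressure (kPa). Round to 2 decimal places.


P = x1*P1_sat + x2*P2_sat
x2 = 1 - x1 = 1 - 0.62 = 0.38
P = 0.62*191 + 0.38*159
P = 118.42 + 60.42
P = 178.84 kPa


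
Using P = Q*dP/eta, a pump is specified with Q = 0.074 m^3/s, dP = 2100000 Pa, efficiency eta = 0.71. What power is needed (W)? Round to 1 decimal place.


P = Q * dP / eta
P = 0.074 * 2100000 / 0.71
P = 155400.0 / 0.71
P = 218873.2 W


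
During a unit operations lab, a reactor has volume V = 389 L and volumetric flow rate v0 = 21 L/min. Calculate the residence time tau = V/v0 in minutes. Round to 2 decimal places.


tau = V / v0
tau = 389 / 21
tau = 18.52 min


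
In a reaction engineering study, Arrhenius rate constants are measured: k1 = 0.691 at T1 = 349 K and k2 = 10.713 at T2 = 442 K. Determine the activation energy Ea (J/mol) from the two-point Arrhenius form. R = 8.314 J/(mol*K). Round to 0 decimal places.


Ea = R * ln(k2/k1) / (1/T1 - 1/T2)
ln(k2/k1) = ln(10.713/0.691) = 2.7410734
1/T1 - 1/T2 = 1/349 - 1/442 = 0.000602886074
Ea = 8.314 * 2.7410734 / 0.000602886074
Ea = 37800 J/mol


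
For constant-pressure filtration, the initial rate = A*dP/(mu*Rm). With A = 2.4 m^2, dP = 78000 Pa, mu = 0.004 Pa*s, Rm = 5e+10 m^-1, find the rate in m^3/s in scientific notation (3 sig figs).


rate = A * dP / (mu * Rm)
rate = 2.4 * 78000 / (0.004 * 5e+10)
rate = 187200.0 / 2.000e+08
rate = 9.36e-04 m^3/s


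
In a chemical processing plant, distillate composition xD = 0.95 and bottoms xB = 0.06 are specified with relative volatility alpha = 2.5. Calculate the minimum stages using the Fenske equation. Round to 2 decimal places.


N_min = ln((xD*(1-xB))/(xB*(1-xD))) / ln(alpha)
Numerator inside ln: 0.893 / 0.003 = 297.666667
ln(297.666667) = 5.695974
ln(alpha) = ln(2.5) = 0.916291
N_min = 5.695974 / 0.916291 = 6.22


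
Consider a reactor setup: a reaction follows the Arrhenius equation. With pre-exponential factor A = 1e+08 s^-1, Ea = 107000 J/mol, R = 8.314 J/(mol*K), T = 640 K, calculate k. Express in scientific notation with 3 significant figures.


k = A * exp(-Ea/(R*T))
k = 1e+08 * exp(-107000 / (8.314 * 640))
k = 1e+08 * exp(-20.109153)
k = 1.85e-01


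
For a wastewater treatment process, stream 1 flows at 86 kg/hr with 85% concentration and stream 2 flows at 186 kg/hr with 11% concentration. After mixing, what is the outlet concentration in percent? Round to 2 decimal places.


Mass balance on solute: F1*x1 + F2*x2 = F3*x3
F3 = F1 + F2 = 86 + 186 = 272 kg/hr
x3 = (F1*x1 + F2*x2)/F3
x3 = (86*0.85 + 186*0.11) / 272
x3 = 34.40%


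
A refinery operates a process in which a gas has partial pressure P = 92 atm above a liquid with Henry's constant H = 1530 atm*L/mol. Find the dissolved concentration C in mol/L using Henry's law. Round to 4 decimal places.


C = P / H
C = 92 / 1530
C = 0.0601 mol/L


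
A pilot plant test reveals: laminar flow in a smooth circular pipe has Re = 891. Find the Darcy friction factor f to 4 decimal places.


f = 64 / Re
f = 64 / 891
f = 0.0718


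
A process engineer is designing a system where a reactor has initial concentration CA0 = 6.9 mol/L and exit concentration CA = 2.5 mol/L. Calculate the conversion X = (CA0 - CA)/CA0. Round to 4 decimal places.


X = (CA0 - CA) / CA0
X = (6.9 - 2.5) / 6.9
X = 4.4 / 6.9
X = 0.6377


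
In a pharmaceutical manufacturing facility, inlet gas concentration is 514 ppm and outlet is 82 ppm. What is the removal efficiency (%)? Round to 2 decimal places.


Efficiency = (G_in - G_out) / G_in * 100%
Efficiency = (514 - 82) / 514 * 100
Efficiency = 432 / 514 * 100
Efficiency = 84.05%


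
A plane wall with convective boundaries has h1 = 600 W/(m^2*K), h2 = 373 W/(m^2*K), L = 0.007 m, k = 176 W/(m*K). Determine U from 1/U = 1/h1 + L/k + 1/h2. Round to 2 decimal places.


1/U = 1/h1 + L/k + 1/h2
1/U = 1/600 + 0.007/176 + 1/373
1/U = 0.0016666667 + 3.97727e-05 + 0.0026809651
1/U = 0.0043874045
U = 227.93 W/(m^2*K)


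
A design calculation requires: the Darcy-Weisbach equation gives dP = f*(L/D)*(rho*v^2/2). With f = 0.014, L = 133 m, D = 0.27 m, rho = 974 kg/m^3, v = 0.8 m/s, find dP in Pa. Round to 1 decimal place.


dP = f * (L/D) * (rho*v^2/2)
dP = 0.014 * (133/0.27) * (974*0.8^2/2)
L/D = 492.59259259
rho*v^2/2 = 974*0.64/2 = 311.68
dP = 0.014 * 492.59259259 * 311.68
dP = 2149.4 Pa


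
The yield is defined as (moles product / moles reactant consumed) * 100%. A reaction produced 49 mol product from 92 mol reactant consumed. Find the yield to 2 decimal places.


Yield = (moles product / moles consumed) * 100%
Yield = (49 / 92) * 100
Yield = 0.5326 * 100
Yield = 53.26%


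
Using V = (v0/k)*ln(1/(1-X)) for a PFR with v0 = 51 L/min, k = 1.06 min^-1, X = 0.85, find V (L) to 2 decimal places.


V = (v0/k) * ln(1/(1-X))
V = (51/1.06) * ln(1/(1-0.85))
V = 48.113208 * ln(6.666667)
V = 48.113208 * 1.89712
V = 91.28 L


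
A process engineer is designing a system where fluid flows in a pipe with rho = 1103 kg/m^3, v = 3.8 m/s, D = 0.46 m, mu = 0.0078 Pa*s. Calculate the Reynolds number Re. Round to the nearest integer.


Re = rho * v * D / mu
Re = 1103 * 3.8 * 0.46 / 0.0078
Re = 1928.044 / 0.0078
Re = 247185


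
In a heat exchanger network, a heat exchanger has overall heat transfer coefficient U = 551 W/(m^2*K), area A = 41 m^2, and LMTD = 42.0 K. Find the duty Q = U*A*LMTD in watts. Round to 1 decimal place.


Q = U * A * LMTD
Q = 551 * 41 * 42.0
Q = 948822.0 W


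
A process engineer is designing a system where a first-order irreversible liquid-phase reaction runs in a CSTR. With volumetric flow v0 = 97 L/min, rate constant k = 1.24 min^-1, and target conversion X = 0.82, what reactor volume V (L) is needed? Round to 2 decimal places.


V = v0 * X / (k * (1 - X))
V = 97 * 0.82 / (1.24 * (1 - 0.82))
V = 79.54 / (1.24 * 0.18)
V = 79.54 / 0.2232
V = 356.36 L


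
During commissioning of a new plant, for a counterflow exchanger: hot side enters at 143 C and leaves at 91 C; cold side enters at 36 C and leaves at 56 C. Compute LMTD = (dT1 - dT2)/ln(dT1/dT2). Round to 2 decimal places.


dT1 = Th_in - Tc_out = 143 - 56 = 87
dT2 = Th_out - Tc_in = 91 - 36 = 55
LMTD = (dT1 - dT2) / ln(dT1/dT2)
LMTD = (87 - 55) / ln(87/55)
LMTD = 69.78 K


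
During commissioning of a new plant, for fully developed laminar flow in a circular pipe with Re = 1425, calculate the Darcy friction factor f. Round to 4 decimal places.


f = 64 / Re
f = 64 / 1425
f = 0.0449


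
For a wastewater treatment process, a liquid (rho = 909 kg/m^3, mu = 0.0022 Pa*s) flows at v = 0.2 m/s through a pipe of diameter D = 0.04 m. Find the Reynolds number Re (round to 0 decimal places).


Re = rho * v * D / mu
Re = 909 * 0.2 * 0.04 / 0.0022
Re = 7.272 / 0.0022
Re = 3305


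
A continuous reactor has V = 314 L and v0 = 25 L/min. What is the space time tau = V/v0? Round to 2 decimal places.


tau = V / v0
tau = 314 / 25
tau = 12.56 min


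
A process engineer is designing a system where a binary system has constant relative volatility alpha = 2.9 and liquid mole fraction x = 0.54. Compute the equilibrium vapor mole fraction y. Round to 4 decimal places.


y = alpha*x / (1 + (alpha-1)*x)
y = 2.9*0.54 / (1 + (2.9-1)*0.54)
y = 1.566 / (1 + 1.026)
y = 1.566 / 2.026
y = 0.7730
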